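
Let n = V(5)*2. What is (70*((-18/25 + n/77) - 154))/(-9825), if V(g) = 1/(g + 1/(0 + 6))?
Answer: 18465232/16751625 ≈ 1.1023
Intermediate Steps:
V(g) = 1/(⅙ + g) (V(g) = 1/(g + 1/6) = 1/(g + ⅙) = 1/(⅙ + g))
n = 12/31 (n = (6/(1 + 6*5))*2 = (6/(1 + 30))*2 = (6/31)*2 = 12/31 ≈ 0.38710)
(70*((-18/25 + n/77) - 154))/(-9825) = (70*((-18/25 + (12/31)/77) - 154))/(-9825) = (70*((-18*1/25 + (12/31)*(1/77)) - 154))*(-1/9825) = (70*((-18/25 + 12/2387) - 154))*(-1/9825) = (70*(-42666/59675 - 154))*(-1/9825) = (70*(-9232616/59675))*(-1/9825) = -18465232/1705*(-1/9825) = 18465232/16751625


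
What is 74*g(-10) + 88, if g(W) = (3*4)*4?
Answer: 3640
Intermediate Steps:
g(W) = 48 (g(W) = 12*4 = 48)
74*g(-10) + 88 = 74*48 + 88 = 3552 + 88 = 3640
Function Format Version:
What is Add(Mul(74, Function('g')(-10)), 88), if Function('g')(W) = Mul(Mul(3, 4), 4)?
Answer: 3640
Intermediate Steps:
Function('g')(W) = 48 (Function('g')(W) = Mul(12, 4) = 48)
Add(Mul(74, Function('g')(-10)), 88) = Add(Mul(74, 48), 88) = Add(3552, 88) = 3640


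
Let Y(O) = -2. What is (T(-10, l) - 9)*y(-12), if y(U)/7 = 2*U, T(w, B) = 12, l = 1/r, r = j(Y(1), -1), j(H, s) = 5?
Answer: -504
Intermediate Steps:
r = 5
l = ⅕ (l = 1/5 = 1*(⅕) = ⅕ ≈ 0.20000)
y(U) = 14*U (y(U) = 7*(2*U) = 14*U)
(T(-10, l) - 9)*y(-12) = (12 - 9)*(14*(-12)) = 3*(-168) = -504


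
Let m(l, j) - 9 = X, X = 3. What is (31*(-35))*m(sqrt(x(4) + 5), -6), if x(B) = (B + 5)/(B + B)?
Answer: -13020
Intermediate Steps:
x(B) = (5 + B)/(2*B) (x(B) = (5 + B)/((2*B)) = (5 + B)*(1/(2*B)) = (5 + B)/(2*B))
m(l, j) = 12 (m(l, j) = 9 + 3 = 12)
(31*(-35))*m(sqrt(x(4) + 5), -6) = (31*(-35))*12 = -1085*12 = -13020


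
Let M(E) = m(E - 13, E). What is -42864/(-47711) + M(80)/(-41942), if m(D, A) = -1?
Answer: 1797849599/2001094762 ≈ 0.89843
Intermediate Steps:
M(E) = -1
-42864/(-47711) + M(80)/(-41942) = -42864/(-47711) - 1/(-41942) = -42864*(-1/47711) - 1*(-1/41942) = 42864/47711 + 1/41942 = 1797849599/2001094762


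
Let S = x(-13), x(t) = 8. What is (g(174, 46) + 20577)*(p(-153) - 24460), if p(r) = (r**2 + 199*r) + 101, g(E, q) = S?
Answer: -646307245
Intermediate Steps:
S = 8
g(E, q) = 8
p(r) = 101 + r**2 + 199*r
(g(174, 46) + 20577)*(p(-153) - 24460) = (8 + 20577)*((101 + (-153)**2 + 199*(-153)) - 24460) = 20585*((101 + 23409 - 30447) - 24460) = 20585*(-6937 - 24460) = 20585*(-31397) = -646307245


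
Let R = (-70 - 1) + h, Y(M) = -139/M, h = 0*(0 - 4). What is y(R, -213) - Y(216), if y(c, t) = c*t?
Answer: 3266707/216 ≈ 15124.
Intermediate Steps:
h = 0 (h = 0*(-4) = 0)
R = -71 (R = (-70 - 1) + 0 = -71 + 0 = -71)
y(R, -213) - Y(216) = -71*(-213) - (-139)/216 = 15123 - (-139)/216 = 15123 - 1*(-139/216) = 15123 + 139/216 = 3266707/216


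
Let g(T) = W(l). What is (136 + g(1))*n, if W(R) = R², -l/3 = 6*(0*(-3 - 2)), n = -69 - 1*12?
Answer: -11016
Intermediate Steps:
n = -81 (n = -69 - 12 = -81)
l = 0 (l = -18*0*(-3 - 2) = -18*0*(-5) = -18*0 = -3*0 = 0)
g(T) = 0 (g(T) = 0² = 0)
(136 + g(1))*n = (136 + 0)*(-81) = 136*(-81) = -11016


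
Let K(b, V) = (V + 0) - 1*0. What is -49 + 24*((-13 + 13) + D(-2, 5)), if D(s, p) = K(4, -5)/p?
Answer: -73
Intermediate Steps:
K(b, V) = V (K(b, V) = V + 0 = V)
D(s, p) = -5/p
-49 + 24*((-13 + 13) + D(-2, 5)) = -49 + 24*((-13 + 13) - 5/5) = -49 + 24*(0 - 5*⅕) = -49 + 24*(0 - 1) = -49 + 24*(-1) = -49 - 24 = -73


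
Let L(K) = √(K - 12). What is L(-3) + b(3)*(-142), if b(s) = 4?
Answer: -568 + I*√15 ≈ -568.0 + 3.873*I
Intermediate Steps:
L(K) = √(-12 + K)
L(-3) + b(3)*(-142) = √(-12 - 3) + 4*(-142) = √(-15) - 568 = I*√15 - 568 = -568 + I*√15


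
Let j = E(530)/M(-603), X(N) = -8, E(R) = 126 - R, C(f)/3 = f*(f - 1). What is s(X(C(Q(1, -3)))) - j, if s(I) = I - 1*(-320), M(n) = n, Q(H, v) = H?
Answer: 187732/603 ≈ 311.33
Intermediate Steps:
C(f) = 3*f*(-1 + f) (C(f) = 3*(f*(f - 1)) = 3*(f*(-1 + f)) = 3*f*(-1 + f))
j = 404/603 (j = (126 - 1*530)/(-603) = (126 - 530)*(-1/603) = -404*(-1/603) = 404/603 ≈ 0.66998)
s(I) = 320 + I (s(I) = I + 320 = 320 + I)
s(X(C(Q(1, -3)))) - j = (320 - 8) - 1*404/603 = 312 - 404/603 = 187732/603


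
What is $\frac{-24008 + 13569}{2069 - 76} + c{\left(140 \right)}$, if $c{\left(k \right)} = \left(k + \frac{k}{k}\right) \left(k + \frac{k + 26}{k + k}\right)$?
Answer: $\frac{5529717419}{279020} \approx 19818.0$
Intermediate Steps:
$c{\left(k \right)} = \left(1 + k\right) \left(k + \frac{26 + k}{2 k}\right)$ ($c{\left(k \right)} = \left(k + 1\right) \left(k + \frac{26 + k}{2 k}\right) = \left(1 + k\right) \left(k + \left(26 + k\right) \frac{1}{2 k}\right) = \left(1 + k\right) \left(k + \frac{26 + k}{2 k}\right)$)
$\frac{-24008 + 13569}{2069 - 76} + c{\left(140 \right)} = \frac{-24008 + 13569}{2069 - 76} + \left(\frac{27}{2} + 140^{2} + \frac{13}{140} + \frac{3}{2} \cdot 140\right) = - \frac{10439}{1993} + \left(\frac{27}{2} + 19600 + 13 \cdot \frac{1}{140} + 210\right) = \left(-10439\right) \frac{1}{1993} + \left(\frac{27}{2} + 19600 + \frac{13}{140} + 210\right) = - \frac{10439}{1993} + \frac{2775303}{140} = \frac{5529717419}{279020}$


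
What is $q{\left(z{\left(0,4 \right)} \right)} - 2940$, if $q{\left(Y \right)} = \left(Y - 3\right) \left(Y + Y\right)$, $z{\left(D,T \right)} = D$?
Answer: $-2940$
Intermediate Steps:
$q{\left(Y \right)} = 2 Y \left(-3 + Y\right)$ ($q{\left(Y \right)} = \left(Y - 3\right) 2 Y = \left(-3 + Y\right) 2 Y = 2 Y \left(-3 + Y\right)$)
$q{\left(z{\left(0,4 \right)} \right)} - 2940 = 2 \cdot 0 \left(-3 + 0\right) - 2940 = 2 \cdot 0 \left(-3\right) - 2940 = 0 - 2940 = -2940$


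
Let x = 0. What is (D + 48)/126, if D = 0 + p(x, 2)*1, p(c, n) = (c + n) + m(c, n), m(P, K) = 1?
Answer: 17/42 ≈ 0.40476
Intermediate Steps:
p(c, n) = 1 + c + n (p(c, n) = (c + n) + 1 = 1 + c + n)
D = 3 (D = 0 + (1 + 0 + 2)*1 = 0 + 3*1 = 0 + 3 = 3)
(D + 48)/126 = (3 + 48)/126 = 51*(1/126) = 17/42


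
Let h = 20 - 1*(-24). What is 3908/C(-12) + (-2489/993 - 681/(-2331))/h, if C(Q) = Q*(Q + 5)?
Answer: 23904751/514374 ≈ 46.474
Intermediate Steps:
C(Q) = Q*(5 + Q)
h = 44 (h = 20 + 24 = 44)
3908/C(-12) + (-2489/993 - 681/(-2331))/h = 3908/((-12*(5 - 12))) + (-2489/993 - 681/(-2331))/44 = 3908/((-12*(-7))) + (-2489*1/993 - 681*(-1/2331))*(1/44) = 3908/84 + (-2489/993 + 227/777)*(1/44) = 3908*(1/84) - 189838/85729*1/44 = 977/21 - 8629/171458 = 23904751/514374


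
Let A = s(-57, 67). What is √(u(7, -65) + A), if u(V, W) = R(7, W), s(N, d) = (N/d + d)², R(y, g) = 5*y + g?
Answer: √19507954/67 ≈ 65.922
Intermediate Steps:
R(y, g) = g + 5*y
s(N, d) = (d + N/d)²
u(V, W) = 35 + W (u(V, W) = W + 5*7 = W + 35 = 35 + W)
A = 19642624/4489 (A = (-57 + 67²)²/67² = (-57 + 4489)²/4489 = (1/4489)*4432² = (1/4489)*19642624 = 19642624/4489 ≈ 4375.7)
√(u(7, -65) + A) = √((35 - 65) + 19642624/4489) = √(-30 + 19642624/4489) = √(19507954/4489) = √19507954/67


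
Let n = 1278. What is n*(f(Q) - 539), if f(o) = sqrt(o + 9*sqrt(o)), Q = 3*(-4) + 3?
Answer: -688842 + 3834*sqrt(-1 + 3*I) ≈ -6.8486e+5 + 5531.0*I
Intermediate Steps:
Q = -9 (Q = -12 + 3 = -9)
n*(f(Q) - 539) = 1278*(sqrt(-9 + 9*sqrt(-9)) - 539) = 1278*(sqrt(-9 + 9*(3*I)) - 539) = 1278*(sqrt(-9 + 27*I) - 539) = 1278*(-539 + sqrt(-9 + 27*I)) = -688842 + 1278*sqrt(-9 + 27*I)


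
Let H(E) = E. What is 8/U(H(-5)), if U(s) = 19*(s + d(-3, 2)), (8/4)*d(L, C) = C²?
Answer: -8/57 ≈ -0.14035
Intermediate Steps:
d(L, C) = C²/2
U(s) = 38 + 19*s (U(s) = 19*(s + (½)*2²) = 19*(s + (½)*4) = 19*(s + 2) = 19*(2 + s) = 38 + 19*s)
8/U(H(-5)) = 8/(38 + 19*(-5)) = 8/(38 - 95) = 8/(-57) = 8*(-1/57) = -8/57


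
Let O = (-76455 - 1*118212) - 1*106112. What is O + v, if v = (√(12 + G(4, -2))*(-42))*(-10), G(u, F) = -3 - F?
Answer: -300779 + 420*√11 ≈ -2.9939e+5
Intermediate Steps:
O = -300779 (O = (-76455 - 118212) - 106112 = -194667 - 106112 = -300779)
v = 420*√11 (v = (√(12 + (-3 - 1*(-2)))*(-42))*(-10) = (√(12 + (-3 + 2))*(-42))*(-10) = (√(12 - 1)*(-42))*(-10) = (√11*(-42))*(-10) = -42*√11*(-10) = 420*√11 ≈ 1393.0)
O + v = -300779 + 420*√11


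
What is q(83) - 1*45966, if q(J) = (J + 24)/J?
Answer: -3815071/83 ≈ -45965.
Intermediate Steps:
q(J) = (24 + J)/J
q(83) - 1*45966 = (24 + 83)/83 - 1*45966 = (1/83)*107 - 45966 = 107/83 - 45966 = -3815071/83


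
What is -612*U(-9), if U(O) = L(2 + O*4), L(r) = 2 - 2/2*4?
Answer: 1224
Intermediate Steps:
L(r) = -2 (L(r) = 2 - 2*½*4 = 2 - 1*4 = 2 - 4 = -2)
U(O) = -2
-612*U(-9) = -612*(-2) = 1224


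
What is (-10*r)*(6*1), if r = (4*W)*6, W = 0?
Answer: 0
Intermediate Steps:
r = 0 (r = (4*0)*6 = 0*6 = 0)
(-10*r)*(6*1) = (-10*0)*(6*1) = 0*6 = 0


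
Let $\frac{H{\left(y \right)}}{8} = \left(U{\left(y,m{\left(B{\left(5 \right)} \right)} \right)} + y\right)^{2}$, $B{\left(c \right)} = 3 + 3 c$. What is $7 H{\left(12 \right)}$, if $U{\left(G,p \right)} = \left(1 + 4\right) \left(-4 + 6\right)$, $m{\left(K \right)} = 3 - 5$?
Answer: $27104$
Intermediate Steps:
$m{\left(K \right)} = -2$ ($m{\left(K \right)} = 3 - 5 = -2$)
$U{\left(G,p \right)} = 10$ ($U{\left(G,p \right)} = 5 \cdot 2 = 10$)
$H{\left(y \right)} = 8 \left(10 + y\right)^{2}$
$7 H{\left(12 \right)} = 7 \cdot 8 \left(10 + 12\right)^{2} = 7 \cdot 8 \cdot 22^{2} = 7 \cdot 8 \cdot 484 = 7 \cdot 3872 = 27104$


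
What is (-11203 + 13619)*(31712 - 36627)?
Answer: -11874640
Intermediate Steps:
(-11203 + 13619)*(31712 - 36627) = 2416*(-4915) = -11874640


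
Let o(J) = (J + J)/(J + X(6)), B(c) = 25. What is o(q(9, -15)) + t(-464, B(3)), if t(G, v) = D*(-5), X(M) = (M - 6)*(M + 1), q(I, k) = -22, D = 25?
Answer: -123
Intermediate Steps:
X(M) = (1 + M)*(-6 + M) (X(M) = (-6 + M)*(1 + M) = (1 + M)*(-6 + M))
t(G, v) = -125 (t(G, v) = 25*(-5) = -125)
o(J) = 2 (o(J) = (J + J)/(J + (-6 + 6² - 5*6)) = (2*J)/(J + (-6 + 36 - 30)) = (2*J)/(J + 0) = (2*J)/J = 2)
o(q(9, -15)) + t(-464, B(3)) = 2 - 125 = -123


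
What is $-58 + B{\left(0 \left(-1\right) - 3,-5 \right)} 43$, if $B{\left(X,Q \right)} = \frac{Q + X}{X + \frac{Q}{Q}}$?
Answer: $114$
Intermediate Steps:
$B{\left(X,Q \right)} = \frac{Q + X}{1 + X}$ ($B{\left(X,Q \right)} = \frac{Q + X}{X + 1} = \frac{Q + X}{1 + X}$)
$-58 + B{\left(0 \left(-1\right) - 3,-5 \right)} 43 = -58 + \frac{-5 + \left(0 \left(-1\right) - 3\right)}{1 + \left(0 \left(-1\right) - 3\right)} 43 = -58 + \frac{-5 + \left(0 - 3\right)}{1 + \left(0 - 3\right)} 43 = -58 + \frac{-5 - 3}{1 - 3} \cdot 43 = -58 + \frac{1}{-2} \left(-8\right) 43 = -58 + \left(- \frac{1}{2}\right) \left(-8\right) 43 = -58 + 4 \cdot 43 = -58 + 172 = 114$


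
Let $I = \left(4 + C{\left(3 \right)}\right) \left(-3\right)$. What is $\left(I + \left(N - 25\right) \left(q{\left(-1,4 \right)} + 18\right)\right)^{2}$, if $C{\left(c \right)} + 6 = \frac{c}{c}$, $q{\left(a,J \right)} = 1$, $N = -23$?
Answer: $826281$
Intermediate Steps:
$C{\left(c \right)} = -5$ ($C{\left(c \right)} = -6 + \frac{c}{c} = -6 + 1 = -5$)
$I = 3$ ($I = \left(4 - 5\right) \left(-3\right) = \left(-1\right) \left(-3\right) = 3$)
$\left(I + \left(N - 25\right) \left(q{\left(-1,4 \right)} + 18\right)\right)^{2} = \left(3 + \left(-23 - 25\right) \left(1 + 18\right)\right)^{2} = \left(3 - 912\right)^{2} = \left(-909\right)^{2} = 826281$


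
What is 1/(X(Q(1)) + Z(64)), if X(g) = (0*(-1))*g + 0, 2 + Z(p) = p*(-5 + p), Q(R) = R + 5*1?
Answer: 1/3774 ≈ 0.00026497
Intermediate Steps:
Q(R) = 5 + R (Q(R) = R + 5 = 5 + R)
Z(p) = -2 + p*(-5 + p)
X(g) = 0 (X(g) = 0*g + 0 = 0 + 0 = 0)
1/(X(Q(1)) + Z(64)) = 1/(0 + (-2 + 64² - 5*64)) = 1/(0 + (-2 + 4096 - 320)) = 1/(0 + 3774) = 1/3774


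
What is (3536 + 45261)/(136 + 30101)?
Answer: 48797/30237 ≈ 1.6138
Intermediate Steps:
(3536 + 45261)/(136 + 30101) = 48797/30237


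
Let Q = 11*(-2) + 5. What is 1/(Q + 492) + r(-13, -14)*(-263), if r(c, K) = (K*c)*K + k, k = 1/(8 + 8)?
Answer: 5092817491/7600 ≈ 6.7011e+5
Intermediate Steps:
Q = -17 (Q = -22 + 5 = -17)
k = 1/16 ≈ 0.062500
r(c, K) = 1/16 + c*K² (r(c, K) = (K*c)*K + 1/16 = c*K² + 1/16 = 1/16 + c*K²)
1/(Q + 492) + r(-13, -14)*(-263) = 1/(-17 + 492) + (1/16 - 13*(-14)²)*(-263) = 1/475 + (1/16 - 13*196)*(-263) = 1/475 + (1/16 - 2548)*(-263) = 1/475 - 40767/16*(-263) = 1/475 + 10721721/16 = 5092817491/7600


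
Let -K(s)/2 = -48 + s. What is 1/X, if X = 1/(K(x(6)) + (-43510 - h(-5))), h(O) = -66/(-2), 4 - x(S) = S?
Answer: -43443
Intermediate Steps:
x(S) = 4 - S
K(s) = 96 - 2*s (K(s) = -2*(-48 + s) = 96 - 2*s)
h(O) = 33 (h(O) = -66*(-½) = 33)
X = -1/43443 (X = 1/((96 - 2*(4 - 1*6)) + (-43510 - 1*33)) = 1/((96 - 2*(4 - 6)) + (-43510 - 33)) = 1/((96 - 2*(-2)) - 43543) = 1/((96 + 4) - 43543) = 1/(100 - 43543) = 1/(-43443) = -1/43443 ≈ -2.3019e-5)
1/X = 1/(-1/43443) = -43443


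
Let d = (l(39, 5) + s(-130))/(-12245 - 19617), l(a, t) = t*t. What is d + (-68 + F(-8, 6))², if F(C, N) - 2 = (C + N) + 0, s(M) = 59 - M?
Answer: 73664837/15931 ≈ 4624.0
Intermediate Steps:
l(a, t) = t²
F(C, N) = 2 + C + N (F(C, N) = 2 + ((C + N) + 0) = 2 + (C + N) = 2 + C + N)
d = -107/15931 (d = (5² + (59 - 1*(-130)))/(-12245 - 19617) = (25 + (59 + 130))/(-31862) = (25 + 189)*(-1/31862) = 214*(-1/31862) = -107/15931 ≈ -0.0067165)
d + (-68 + F(-8, 6))² = -107/15931 + (-68 + (2 - 8 + 6))² = -107/15931 + (-68 + 0)² = -107/15931 + (-68)² = -107/15931 + 4624 = 73664837/15931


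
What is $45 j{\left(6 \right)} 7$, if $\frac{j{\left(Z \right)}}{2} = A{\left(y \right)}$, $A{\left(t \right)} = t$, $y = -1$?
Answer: $-630$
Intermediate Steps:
$j{\left(Z \right)} = -2$ ($j{\left(Z \right)} = 2 \left(-1\right) = -2$)
$45 j{\left(6 \right)} 7 = 45 \left(-2\right) 7 = \left(-90\right) 7 = -630$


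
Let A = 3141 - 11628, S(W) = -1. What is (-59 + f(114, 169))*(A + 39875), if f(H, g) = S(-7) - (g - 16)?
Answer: -6685644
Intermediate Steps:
f(H, g) = 15 - g (f(H, g) = -1 - (g - 16) = -1 - (-16 + g) = -1 + (16 - g) = 15 - g)
A = -8487
(-59 + f(114, 169))*(A + 39875) = (-59 + (15 - 1*169))*(-8487 + 39875) = (-59 + (15 - 169))*31388 = (-59 - 154)*31388 = -213*31388 = -6685644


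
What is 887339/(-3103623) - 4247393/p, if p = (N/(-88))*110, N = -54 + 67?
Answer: 52729168742321/201735495 ≈ 2.6138e+5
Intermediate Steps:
N = 13
p = -65/4 (p = (13/(-88))*110 = (13*(-1/88))*110 = -13/88*110 = -65/4 ≈ -16.250)
887339/(-3103623) - 4247393/p = 887339/(-3103623) - 4247393/(-65/4) = 887339*(-1/3103623) - 4247393*(-4/65) = -887339/3103623 + 16989572/65 = 52729168742321/201735495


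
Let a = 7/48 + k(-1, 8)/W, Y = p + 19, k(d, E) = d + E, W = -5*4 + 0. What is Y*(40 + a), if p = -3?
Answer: 9551/15 ≈ 636.73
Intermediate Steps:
W = -20 (W = -20 + 0 = -20)
k(d, E) = E + d
Y = 16 (Y = -3 + 19 = 16)
a = -49/240 (a = 7/48 + (8 - 1)/(-20) = 7*(1/48) + 7*(-1/20) = 7/48 - 7/20 = -49/240 ≈ -0.20417)
Y*(40 + a) = 16*(40 - 49/240) = 16*(9551/240) = 9551/15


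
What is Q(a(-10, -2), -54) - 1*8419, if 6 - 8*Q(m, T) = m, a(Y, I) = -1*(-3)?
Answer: -67349/8 ≈ -8418.6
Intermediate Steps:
a(Y, I) = 3
Q(m, T) = 3/4 - m/8
Q(a(-10, -2), -54) - 1*8419 = (3/4 - 1/8*3) - 1*8419 = (3/4 - 3/8) - 8419 = 3/8 - 8419 = -67349/8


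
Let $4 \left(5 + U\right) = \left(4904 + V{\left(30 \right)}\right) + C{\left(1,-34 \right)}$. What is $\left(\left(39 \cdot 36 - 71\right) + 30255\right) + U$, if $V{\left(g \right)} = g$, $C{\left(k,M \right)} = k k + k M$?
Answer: $\frac{131233}{4} \approx 32808.0$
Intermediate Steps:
$C{\left(k,M \right)} = k^{2} + M k$
$U = \frac{4881}{4}$ ($U = -5 + \frac{\left(4904 + 30\right) + 1 \left(-34 + 1\right)}{4} = -5 + \frac{4934 + 1 \left(-33\right)}{4} = -5 + \frac{4934 - 33}{4} = -5 + \frac{1}{4} \cdot 4901 = -5 + \frac{4901}{4} = \frac{4881}{4} \approx 1220.3$)
$\left(\left(39 \cdot 36 - 71\right) + 30255\right) + U = \left(\left(39 \cdot 36 - 71\right) + 30255\right) + \frac{4881}{4} = \left(\left(1404 - 71\right) + 30255\right) + \frac{4881}{4} = \left(1333 + 30255\right) + \frac{4881}{4} = 31588 + \frac{4881}{4} = \frac{131233}{4}$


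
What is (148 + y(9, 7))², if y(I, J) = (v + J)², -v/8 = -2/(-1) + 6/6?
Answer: 190969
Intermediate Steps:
v = -24 (v = -8*(-2/(-1) + 6/6) = -8*(-2*(-1) + 6*(⅙)) = -8*(2 + 1) = -8*3 = -24)
y(I, J) = (-24 + J)²
(148 + y(9, 7))² = (148 + (-24 + 7)²)² = (148 + (-17)²)² = (148 + 289)² = 437² = 190969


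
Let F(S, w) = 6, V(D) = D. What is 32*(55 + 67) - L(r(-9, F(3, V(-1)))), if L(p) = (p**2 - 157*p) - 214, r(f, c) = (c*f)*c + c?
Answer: -146932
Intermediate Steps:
r(f, c) = c + f*c**2 (r(f, c) = f*c**2 + c = c + f*c**2)
L(p) = -214 + p**2 - 157*p
32*(55 + 67) - L(r(-9, F(3, V(-1)))) = 32*(55 + 67) - (-214 + (6*(1 + 6*(-9)))**2 - 942*(1 + 6*(-9))) = 32*122 - (-214 + (6*(1 - 54))**2 - 942*(1 - 54)) = 3904 - (-214 + (6*(-53))**2 - 942*(-53)) = 3904 - (-214 + (-318)**2 - 157*(-318)) = 3904 - (-214 + 101124 + 49926) = 3904 - 1*150836 = 3904 - 150836 = -146932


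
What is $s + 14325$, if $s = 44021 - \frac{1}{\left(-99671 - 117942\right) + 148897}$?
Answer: $\frac{4009303737}{68716} \approx 58346.0$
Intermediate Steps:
$s = \frac{3024947037}{68716}$ ($s = 44021 - \frac{1}{\left(-99671 - 117942\right) + 148897} = 44021 - \frac{1}{-217613 + 148897} = 44021 - \frac{1}{-68716} = 44021 - - \frac{1}{68716} = 44021 + \frac{1}{68716} = \frac{3024947037}{68716} \approx 44021.0$)
$s + 14325 = \frac{3024947037}{68716} + 14325 = \frac{4009303737}{68716}$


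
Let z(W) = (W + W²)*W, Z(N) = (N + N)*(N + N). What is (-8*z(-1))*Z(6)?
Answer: 0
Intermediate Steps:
Z(N) = 4*N² (Z(N) = (2*N)*(2*N) = 4*N²)
z(W) = W*(W + W²)
(-8*z(-1))*Z(6) = (-8*(-1)²*(1 - 1))*(4*6²) = (-8*0)*(4*36) = -8*0*144 = 0*144 = 0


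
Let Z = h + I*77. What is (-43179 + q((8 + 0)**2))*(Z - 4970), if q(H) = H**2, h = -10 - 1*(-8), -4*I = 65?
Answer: 972893119/4 ≈ 2.4322e+8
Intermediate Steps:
I = -65/4 (I = -1/4*65 = -65/4 ≈ -16.250)
h = -2 (h = -10 + 8 = -2)
Z = -5013/4 (Z = -2 - 65/4*77 = -2 - 5005/4 = -5013/4 ≈ -1253.3)
(-43179 + q((8 + 0)**2))*(Z - 4970) = (-43179 + ((8 + 0)**2)**2)*(-5013/4 - 4970) = (-43179 + (8**2)**2)*(-24893/4) = (-43179 + 64**2)*(-24893/4) = (-43179 + 4096)*(-24893/4) = -39083*(-24893/4) = 972893119/4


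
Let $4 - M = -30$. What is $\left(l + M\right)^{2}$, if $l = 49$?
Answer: $6889$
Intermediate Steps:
$M = 34$ ($M = 4 - -30 = 4 + 30 = 34$)
$\left(l + M\right)^{2} = \left(49 + 34\right)^{2} = 83^{2} = 6889$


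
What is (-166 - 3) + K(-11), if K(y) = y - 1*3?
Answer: -183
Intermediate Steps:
K(y) = -3 + y (K(y) = y - 3 = -3 + y)
(-166 - 3) + K(-11) = (-166 - 3) + (-3 - 11) = -169 - 14 = -183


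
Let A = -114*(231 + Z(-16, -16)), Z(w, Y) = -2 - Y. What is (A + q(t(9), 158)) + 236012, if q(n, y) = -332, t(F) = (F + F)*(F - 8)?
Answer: 207750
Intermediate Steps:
A = -27930 (A = -114*(231 + (-2 - 1*(-16))) = -114*(231 + (-2 + 16)) = -114*(231 + 14) = -114*245 = -27930)
t(F) = 2*F*(-8 + F) (t(F) = (2*F)*(-8 + F) = 2*F*(-8 + F))
(A + q(t(9), 158)) + 236012 = (-27930 - 332) + 236012 = -28262 + 236012 = 207750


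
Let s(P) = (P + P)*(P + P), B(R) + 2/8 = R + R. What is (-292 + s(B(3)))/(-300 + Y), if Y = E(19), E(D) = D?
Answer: 639/1124 ≈ 0.56851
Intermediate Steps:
B(R) = -¼ + 2*R (B(R) = -¼ + (R + R) = -¼ + 2*R)
s(P) = 4*P² (s(P) = (2*P)*(2*P) = 4*P²)
Y = 19
(-292 + s(B(3)))/(-300 + Y) = (-292 + 4*(-¼ + 2*3)²)/(-300 + 19) = (-292 + 4*(-¼ + 6)²)/(-281) = (-292 + 4*(23/4)²)*(-1/281) = (-292 + 4*(529/16))*(-1/281) = (-292 + 529/4)*(-1/281) = -639/4*(-1/281) = 639/1124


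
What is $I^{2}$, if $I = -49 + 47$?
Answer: $4$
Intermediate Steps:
$I = -2$
$I^{2} = \left(-2\right)^{2} = 4$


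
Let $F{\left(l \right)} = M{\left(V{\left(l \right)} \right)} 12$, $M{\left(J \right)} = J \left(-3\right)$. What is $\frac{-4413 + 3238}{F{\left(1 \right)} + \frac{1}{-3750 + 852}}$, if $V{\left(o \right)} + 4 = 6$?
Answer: $\frac{3405150}{208657} \approx 16.319$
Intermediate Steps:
$V{\left(o \right)} = 2$ ($V{\left(o \right)} = -4 + 6 = 2$)
$M{\left(J \right)} = - 3 J$
$F{\left(l \right)} = -72$ ($F{\left(l \right)} = \left(-3\right) 2 \cdot 12 = \left(-6\right) 12 = -72$)
$\frac{-4413 + 3238}{F{\left(1 \right)} + \frac{1}{-3750 + 852}} = \frac{-4413 + 3238}{-72 + \frac{1}{-3750 + 852}} = - \frac{1175}{-72 + \frac{1}{-2898}} = - \frac{1175}{-72 - \frac{1}{2898}} = - \frac{1175}{- \frac{208657}{2898}} = \left(-1175\right) \left(- \frac{2898}{208657}\right) = \frac{3405150}{208657}$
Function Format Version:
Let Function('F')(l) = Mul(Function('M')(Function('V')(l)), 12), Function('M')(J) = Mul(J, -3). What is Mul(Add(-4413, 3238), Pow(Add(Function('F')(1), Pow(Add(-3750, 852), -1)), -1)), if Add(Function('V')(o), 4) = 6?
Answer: Rational(3405150, 208657) ≈ 16.319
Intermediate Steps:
Function('V')(o) = 2 (Function('V')(o) = Add(-4, 6) = 2)
Function('M')(J) = Mul(-3, J)
Function('F')(l) = -72 (Function('F')(l) = Mul(Mul(-3, 2), 12) = Mul(-6, 12) = -72)
Mul(Add(-4413, 3238), Pow(Add(Function('F')(1), Pow(Add(-3750, 852), -1)), -1)) = Mul(Add(-4413, 3238), Pow(Add(-72, Pow(Add(-3750, 852), -1)), -1)) = Mul(-1175, Pow(Add(-72, Pow(-2898, -1)), -1)) = Mul(-1175, Pow(Add(-72, Rational(-1, 2898)), -1)) = Mul(-1175, Pow(Rational(-208657, 2898), -1)) = Mul(-1175, Rational(-2898, 208657)) = Rational(3405150, 208657)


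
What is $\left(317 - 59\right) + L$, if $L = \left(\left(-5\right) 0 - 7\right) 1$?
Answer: $251$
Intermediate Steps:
$L = -7$ ($L = \left(0 - 7\right) 1 = \left(-7\right) 1 = -7$)
$\left(317 - 59\right) + L = \left(317 - 59\right) - 7 = 258 - 7 = 251$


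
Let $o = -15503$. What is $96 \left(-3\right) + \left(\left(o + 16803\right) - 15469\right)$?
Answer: $-14457$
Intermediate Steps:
$96 \left(-3\right) + \left(\left(o + 16803\right) - 15469\right) = 96 \left(-3\right) + \left(\left(-15503 + 16803\right) - 15469\right) = -288 + \left(1300 - 15469\right) = -288 - 14169 = -14457$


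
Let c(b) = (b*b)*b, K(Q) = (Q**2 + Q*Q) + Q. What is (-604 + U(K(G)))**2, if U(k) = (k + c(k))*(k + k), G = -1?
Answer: 360000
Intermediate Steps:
K(Q) = Q + 2*Q**2 (K(Q) = (Q**2 + Q**2) + Q = 2*Q**2 + Q = Q + 2*Q**2)
c(b) = b**3 (c(b) = b**2*b = b**3)
U(k) = 2*k*(k + k**3) (U(k) = (k + k**3)*(k + k) = (k + k**3)*(2*k) = 2*k*(k + k**3))
(-604 + U(K(G)))**2 = (-604 + 2*(-(1 + 2*(-1)))**2*(1 + (-(1 + 2*(-1)))**2))**2 = (-604 + 2*(-(1 - 2))**2*(1 + (-(1 - 2))**2))**2 = (-604 + 2*(-1*(-1))**2*(1 + (-1*(-1))**2))**2 = (-604 + 2*1**2*(1 + 1**2))**2 = (-604 + 2*1*(1 + 1))**2 = (-604 + 2*1*2)**2 = (-604 + 4)**2 = (-600)**2 = 360000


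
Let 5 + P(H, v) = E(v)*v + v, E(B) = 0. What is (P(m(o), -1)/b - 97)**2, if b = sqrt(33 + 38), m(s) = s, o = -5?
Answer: 668075/71 + 1164*sqrt(71)/71 ≈ 9547.7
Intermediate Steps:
b = sqrt(71) ≈ 8.4261
P(H, v) = -5 + v (P(H, v) = -5 + (0*v + v) = -5 + (0 + v) = -5 + v)
(P(m(o), -1)/b - 97)**2 = ((-5 - 1)/(sqrt(71)) - 97)**2 = (-6*sqrt(71)/71 - 97)**2 = (-97 - 6*sqrt(71)/71)**2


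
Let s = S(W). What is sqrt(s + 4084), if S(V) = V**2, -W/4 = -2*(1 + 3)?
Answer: 2*sqrt(1277) ≈ 71.470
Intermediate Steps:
W = 32 (W = -(-8)*(1 + 3) = -(-8)*4 = -4*(-8) = 32)
s = 1024 (s = 32**2 = 1024)
sqrt(s + 4084) = sqrt(1024 + 4084) = sqrt(5108) = 2*sqrt(1277)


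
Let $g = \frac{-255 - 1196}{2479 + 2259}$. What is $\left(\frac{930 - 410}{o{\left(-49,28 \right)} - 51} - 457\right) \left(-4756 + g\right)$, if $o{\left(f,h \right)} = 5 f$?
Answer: $\frac{8315554851}{3811} \approx 2.182 \cdot 10^{6}$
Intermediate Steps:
$g = - \frac{1451}{4738} \approx -0.30625$
$\left(\frac{930 - 410}{o{\left(-49,28 \right)} - 51} - 457\right) \left(-4756 + g\right) = \left(\frac{930 - 410}{5 \left(-49\right) - 51} - 457\right) \left(-4756 - \frac{1451}{4738}\right) = \left(\frac{520}{-245 - 51} - 457\right) \left(- \frac{22535379}{4738}\right) = \left(\frac{520}{-296} - 457\right) \left(- \frac{22535379}{4738}\right) = \left(520 \left(- \frac{1}{296}\right) - 457\right) \left(- \frac{22535379}{4738}\right) = \left(- \frac{65}{37} - 457\right) \left(- \frac{22535379}{4738}\right) = \left(- \frac{16974}{37}\right) \left(- \frac{22535379}{4738}\right) = \frac{8315554851}{3811}$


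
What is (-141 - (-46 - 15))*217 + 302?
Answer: -17058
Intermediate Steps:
(-141 - (-46 - 15))*217 + 302 = (-141 - 1*(-61))*217 + 302 = (-141 + 61)*217 + 302 = -80*217 + 302 = -17360 + 302 = -17058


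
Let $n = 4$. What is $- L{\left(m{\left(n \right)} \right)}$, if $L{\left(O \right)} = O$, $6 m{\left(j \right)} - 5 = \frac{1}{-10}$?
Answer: $- \frac{49}{60} \approx -0.81667$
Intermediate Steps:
$m{\left(j \right)} = \frac{49}{60}$ ($m{\left(j \right)} = \frac{5}{6} + \frac{1}{6 \left(-10\right)} = \frac{5}{6} + \frac{1}{6} \left(- \frac{1}{10}\right) = \frac{5}{6} - \frac{1}{60} = \frac{49}{60}$)
$- L{\left(m{\left(n \right)} \right)} = \left(-1\right) \frac{49}{60} = - \frac{49}{60}$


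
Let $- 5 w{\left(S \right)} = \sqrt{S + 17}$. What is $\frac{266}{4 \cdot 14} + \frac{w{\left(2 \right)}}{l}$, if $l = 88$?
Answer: $\frac{19}{4} - \frac{\sqrt{19}}{440} \approx 4.7401$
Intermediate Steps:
$w{\left(S \right)} = - \frac{\sqrt{17 + S}}{5}$ ($w{\left(S \right)} = - \frac{\sqrt{S + 17}}{5} = - \frac{\sqrt{17 + S}}{5}$)
$\frac{266}{4 \cdot 14} + \frac{w{\left(2 \right)}}{l} = \frac{266}{4 \cdot 14} + \frac{\left(- \frac{1}{5}\right) \sqrt{17 + 2}}{88} = \frac{266}{56} + - \frac{\sqrt{19}}{5} \cdot \frac{1}{88} = 266 \cdot \frac{1}{56} - \frac{\sqrt{19}}{440} = \frac{19}{4} - \frac{\sqrt{19}}{440}$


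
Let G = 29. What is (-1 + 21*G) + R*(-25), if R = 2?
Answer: 558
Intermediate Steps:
(-1 + 21*G) + R*(-25) = (-1 + 21*29) + 2*(-25) = (-1 + 609) - 50 = 608 - 50 = 558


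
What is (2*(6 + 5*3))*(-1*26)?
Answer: -1092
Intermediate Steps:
(2*(6 + 5*3))*(-1*26) = (2*(6 + 15))*(-26) = (2*21)*(-26) = 42*(-26) = -1092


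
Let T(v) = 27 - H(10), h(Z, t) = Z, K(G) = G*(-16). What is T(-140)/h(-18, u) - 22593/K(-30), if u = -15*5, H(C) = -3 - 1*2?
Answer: -70339/1440 ≈ -48.847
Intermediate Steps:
H(C) = -5 (H(C) = -3 - 2 = -5)
K(G) = -16*G
u = -75
T(v) = 32 (T(v) = 27 - 1*(-5) = 27 + 5 = 32)
T(-140)/h(-18, u) - 22593/K(-30) = 32/(-18) - 22593/((-16*(-30))) = 32*(-1/18) - 22593/480 = -16/9 - 22593*1/480 = -16/9 - 7531/160 = -70339/1440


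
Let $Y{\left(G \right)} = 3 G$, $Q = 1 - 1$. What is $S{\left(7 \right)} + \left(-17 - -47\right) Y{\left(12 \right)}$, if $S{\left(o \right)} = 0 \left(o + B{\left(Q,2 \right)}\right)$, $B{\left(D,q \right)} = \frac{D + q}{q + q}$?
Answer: $1080$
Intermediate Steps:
$Q = 0$
$B{\left(D,q \right)} = \frac{D + q}{2 q}$
$S{\left(o \right)} = 0$ ($S{\left(o \right)} = 0 \left(o + \frac{0 + 2}{2 \cdot 2}\right) = 0 \left(o + \frac{1}{2} \cdot \frac{1}{2} \cdot 2\right) = 0 \left(o + \frac{1}{2}\right) = 0 \left(\frac{1}{2} + o\right) = 0$)
$S{\left(7 \right)} + \left(-17 - -47\right) Y{\left(12 \right)} = 0 + \left(-17 - -47\right) 3 \cdot 12 = 0 + \left(-17 + 47\right) 36 = 0 + 30 \cdot 36 = 0 + 1080 = 1080$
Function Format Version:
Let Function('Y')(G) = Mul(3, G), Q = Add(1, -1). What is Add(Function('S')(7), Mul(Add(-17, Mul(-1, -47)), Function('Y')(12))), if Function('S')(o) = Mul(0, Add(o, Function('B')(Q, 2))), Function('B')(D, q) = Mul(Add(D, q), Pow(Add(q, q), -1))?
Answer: 1080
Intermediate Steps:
Q = 0
Function('B')(D, q) = Mul(Rational(1, 2), Pow(q, -1), Add(D, q)) (Function('B')(D, q) = Mul(Add(D, q), Pow(Mul(2, q), -1)) = Mul(Add(D, q), Mul(Rational(1, 2), Pow(q, -1))) = Mul(Rational(1, 2), Pow(q, -1), Add(D, q)))
Function('S')(o) = 0 (Function('S')(o) = Mul(0, Add(o, Mul(Rational(1, 2), Pow(2, -1), Add(0, 2)))) = Mul(0, Add(o, Mul(Rational(1, 2), Rational(1, 2), 2))) = Mul(0, Add(o, Rational(1, 2))) = Mul(0, Add(Rational(1, 2), o)) = 0)
Add(Function('S')(7), Mul(Add(-17, Mul(-1, -47)), Function('Y')(12))) = Add(0, Mul(Add(-17, Mul(-1, -47)), Mul(3, 12))) = Add(0, Mul(Add(-17, 47), 36)) = Add(0, Mul(30, 36)) = Add(0, 1080) = 1080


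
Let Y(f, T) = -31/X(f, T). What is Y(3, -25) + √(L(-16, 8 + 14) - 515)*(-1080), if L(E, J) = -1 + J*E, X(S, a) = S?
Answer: -31/3 - 2160*I*√217 ≈ -10.333 - 31819.0*I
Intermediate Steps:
Y(f, T) = -31/f
L(E, J) = -1 + E*J
Y(3, -25) + √(L(-16, 8 + 14) - 515)*(-1080) = -31/3 + √((-1 - 16*(8 + 14)) - 515)*(-1080) = -31*⅓ + √((-1 - 16*22) - 515)*(-1080) = -31/3 + √((-1 - 352) - 515)*(-1080) = -31/3 + √(-353 - 515)*(-1080) = -31/3 + √(-868)*(-1080) = -31/3 + (2*I*√217)*(-1080) = -31/3 - 2160*I*√217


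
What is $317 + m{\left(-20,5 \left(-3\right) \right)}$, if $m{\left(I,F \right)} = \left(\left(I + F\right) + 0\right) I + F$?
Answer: $1002$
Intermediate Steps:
$m{\left(I,F \right)} = F + I \left(F + I\right)$ ($m{\left(I,F \right)} = \left(\left(F + I\right) + 0\right) I + F = \left(F + I\right) I + F = I \left(F + I\right) + F = F + I \left(F + I\right)$)
$317 + m{\left(-20,5 \left(-3\right) \right)} = 317 + \left(5 \left(-3\right) + \left(-20\right)^{2} + 5 \left(-3\right) \left(-20\right)\right) = 317 - -685 = 317 + \left(-15 + 400 + 300\right) = 317 + 685 = 1002$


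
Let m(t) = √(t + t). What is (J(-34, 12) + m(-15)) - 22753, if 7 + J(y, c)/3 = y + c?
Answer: -22840 + I*√30 ≈ -22840.0 + 5.4772*I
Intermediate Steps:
J(y, c) = -21 + 3*c + 3*y (J(y, c) = -21 + 3*(y + c) = -21 + 3*(c + y) = -21 + (3*c + 3*y) = -21 + 3*c + 3*y)
m(t) = √2*√t (m(t) = √(2*t) = √2*√t)
(J(-34, 12) + m(-15)) - 22753 = ((-21 + 3*12 + 3*(-34)) + √2*√(-15)) - 22753 = ((-21 + 36 - 102) + √2*(I*√15)) - 22753 = (-87 + I*√30) - 22753 = -22840 + I*√30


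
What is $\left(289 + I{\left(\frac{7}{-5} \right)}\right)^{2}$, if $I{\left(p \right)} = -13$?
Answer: $76176$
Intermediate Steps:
$\left(289 + I{\left(\frac{7}{-5} \right)}\right)^{2} = \left(289 - 13\right)^{2} = 276^{2} = 76176$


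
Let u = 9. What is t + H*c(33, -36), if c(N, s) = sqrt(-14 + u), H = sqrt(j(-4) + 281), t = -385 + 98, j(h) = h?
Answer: -287 + I*sqrt(1385) ≈ -287.0 + 37.216*I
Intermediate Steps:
t = -287
H = sqrt(277) (H = sqrt(-4 + 281) = sqrt(277) ≈ 16.643)
c(N, s) = I*sqrt(5) (c(N, s) = sqrt(-14 + 9) = sqrt(-5) = I*sqrt(5))
t + H*c(33, -36) = -287 + sqrt(277)*(I*sqrt(5)) = -287 + I*sqrt(1385)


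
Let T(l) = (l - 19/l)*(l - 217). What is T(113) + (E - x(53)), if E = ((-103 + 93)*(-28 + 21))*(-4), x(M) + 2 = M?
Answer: -1363403/113 ≈ -12066.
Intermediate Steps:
x(M) = -2 + M
E = -280 (E = -10*(-7)*(-4) = 70*(-4) = -280)
T(l) = (-217 + l)*(l - 19/l) (T(l) = (l - 19/l)*(-217 + l) = (-217 + l)*(l - 19/l))
T(113) + (E - x(53)) = (-19 + 113² - 217*113 + 4123/113) + (-280 - (-2 + 53)) = (-19 + 12769 - 24521 + 4123*(1/113)) + (-280 - 1*51) = (-19 + 12769 - 24521 + 4123/113) + (-280 - 51) = -1326000/113 - 331 = -1363403/113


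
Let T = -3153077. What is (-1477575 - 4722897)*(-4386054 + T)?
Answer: 46746170669832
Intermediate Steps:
(-1477575 - 4722897)*(-4386054 + T) = (-1477575 - 4722897)*(-4386054 - 3153077) = -6200472*(-7539131) = 46746170669832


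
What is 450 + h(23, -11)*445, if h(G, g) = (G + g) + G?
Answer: 16025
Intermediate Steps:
h(G, g) = g + 2*G
450 + h(23, -11)*445 = 450 + (-11 + 2*23)*445 = 450 + (-11 + 46)*445 = 450 + 35*445 = 450 + 15575 = 16025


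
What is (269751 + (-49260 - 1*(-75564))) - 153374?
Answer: 142681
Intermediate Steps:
(269751 + (-49260 - 1*(-75564))) - 153374 = (269751 + (-49260 + 75564)) - 153374 = (269751 + 26304) - 153374 = 296055 - 153374 = 142681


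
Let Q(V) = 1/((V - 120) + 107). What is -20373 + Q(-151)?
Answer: -3341173/164 ≈ -20373.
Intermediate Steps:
Q(V) = 1/(-13 + V) (Q(V) = 1/((-120 + V) + 107) = 1/(-13 + V))
-20373 + Q(-151) = -20373 + 1/(-13 - 151) = -20373 + 1/(-164) = -20373 - 1/164 = -3341173/164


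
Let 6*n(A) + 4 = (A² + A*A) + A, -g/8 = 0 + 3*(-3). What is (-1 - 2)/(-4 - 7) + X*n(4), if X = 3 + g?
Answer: 4403/11 ≈ 400.27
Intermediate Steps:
g = 72 (g = -8*(0 + 3*(-3)) = -8*(0 - 9) = -8*(-9) = 72)
X = 75 (X = 3 + 72 = 75)
n(A) = -⅔ + A²/3 + A/6 (n(A) = -⅔ + ((A² + A*A) + A)/6 = -⅔ + ((A² + A²) + A)/6 = -⅔ + (2*A² + A)/6 = -⅔ + (A + 2*A²)/6 = -⅔ + (A²/3 + A/6) = -⅔ + A²/3 + A/6)
(-1 - 2)/(-4 - 7) + X*n(4) = (-1 - 2)/(-4 - 7) + 75*(-⅔ + (⅓)*4² + (⅙)*4) = -3/(-11) + 75*(-⅔ + (⅓)*16 + ⅔) = -3*(-1/11) + 75*(-⅔ + 16/3 + ⅔) = 3/11 + 75*(16/3) = 3/11 + 400 = 4403/11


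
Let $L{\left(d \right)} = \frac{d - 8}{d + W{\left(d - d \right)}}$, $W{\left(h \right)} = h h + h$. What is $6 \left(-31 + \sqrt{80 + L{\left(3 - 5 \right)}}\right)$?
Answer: $-186 + 6 \sqrt{85} \approx -130.68$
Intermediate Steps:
$W{\left(h \right)} = h + h^{2}$ ($W{\left(h \right)} = h^{2} + h = h + h^{2}$)
$L{\left(d \right)} = \frac{-8 + d}{d}$ ($L{\left(d \right)} = \frac{d - 8}{d + \left(d - d\right) \left(1 + \left(d - d\right)\right)} = \frac{-8 + d}{d + 0 \left(1 + 0\right)} = \frac{-8 + d}{d + 0 \cdot 1} = \frac{-8 + d}{d + 0} = \frac{-8 + d}{d}$)
$6 \left(-31 + \sqrt{80 + L{\left(3 - 5 \right)}}\right) = 6 \left(-31 + \sqrt{80 + \frac{-8 + \left(3 - 5\right)}{3 - 5}}\right) = 6 \left(-31 + \sqrt{80 + \frac{-8 - 2}{-2}}\right) = 6 \left(-31 + \sqrt{80 - -5}\right) = 6 \left(-31 + \sqrt{80 + 5}\right) = 6 \left(-31 + \sqrt{85}\right) = -186 + 6 \sqrt{85}$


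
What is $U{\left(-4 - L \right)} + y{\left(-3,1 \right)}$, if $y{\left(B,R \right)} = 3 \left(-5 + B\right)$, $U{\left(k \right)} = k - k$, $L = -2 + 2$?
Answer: $-24$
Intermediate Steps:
$L = 0$
$U{\left(k \right)} = 0$
$y{\left(B,R \right)} = -15 + 3 B$
$U{\left(-4 - L \right)} + y{\left(-3,1 \right)} = 0 + \left(-15 + 3 \left(-3\right)\right) = 0 - 24 = -24$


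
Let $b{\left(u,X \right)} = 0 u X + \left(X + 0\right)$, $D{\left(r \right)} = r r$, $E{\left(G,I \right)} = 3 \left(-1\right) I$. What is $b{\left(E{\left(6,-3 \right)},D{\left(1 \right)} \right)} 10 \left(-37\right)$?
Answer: $-370$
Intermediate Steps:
$E{\left(G,I \right)} = - 3 I$
$D{\left(r \right)} = r^{2}$
$b{\left(u,X \right)} = X$ ($b{\left(u,X \right)} = 0 X + X = 0 + X = X$)
$b{\left(E{\left(6,-3 \right)},D{\left(1 \right)} \right)} 10 \left(-37\right) = 1^{2} \cdot 10 \left(-37\right) = 1 \cdot 10 \left(-37\right) = 10 \left(-37\right) = -370$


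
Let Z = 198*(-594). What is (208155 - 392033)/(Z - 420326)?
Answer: 91939/268969 ≈ 0.34182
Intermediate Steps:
Z = -117612
(208155 - 392033)/(Z - 420326) = (208155 - 392033)/(-117612 - 420326) = -183878/(-537938) = -183878*(-1/537938) = 91939/268969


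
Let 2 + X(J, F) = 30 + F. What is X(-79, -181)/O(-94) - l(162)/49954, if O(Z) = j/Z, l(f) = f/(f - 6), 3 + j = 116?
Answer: 18679396077/146764852 ≈ 127.27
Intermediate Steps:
j = 113 (j = -3 + 116 = 113)
X(J, F) = 28 + F (X(J, F) = -2 + (30 + F) = 28 + F)
l(f) = f/(-6 + f)
O(Z) = 113/Z
X(-79, -181)/O(-94) - l(162)/49954 = (28 - 181)/((113/(-94))) - 162/(-6 + 162)/49954 = -153/(113*(-1/94)) - 162/156/49954 = -153/(-113/94) - 162*(1/156)/49954 = -153*(-94/113) - 27/(26*49954) = 14382/113 - 1*27/1298804 = 14382/113 - 27/1298804 = 18679396077/146764852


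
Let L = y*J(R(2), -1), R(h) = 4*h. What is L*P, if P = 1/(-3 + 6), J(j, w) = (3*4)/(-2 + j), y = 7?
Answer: 14/3 ≈ 4.6667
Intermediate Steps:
J(j, w) = 12/(-2 + j)
P = ⅓ (P = 1/3 = ⅓ ≈ 0.33333)
L = 14 (L = 7*(12/(-2 + 4*2)) = 7*(12/(-2 + 8)) = 7*(12/6) = 7*(12*(⅙)) = 7*2 = 14)
L*P = 14*(⅓) = 14/3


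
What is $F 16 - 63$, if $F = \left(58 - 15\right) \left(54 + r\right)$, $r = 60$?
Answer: $78369$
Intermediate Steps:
$F = 4902$ ($F = \left(58 - 15\right) \left(54 + 60\right) = 43 \cdot 114 = 4902$)
$F 16 - 63 = 4902 \cdot 16 - 63 = 78432 - 63 = 78369$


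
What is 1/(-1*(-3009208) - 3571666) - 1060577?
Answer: -596530018267/562458 ≈ -1.0606e+6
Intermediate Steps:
1/(-1*(-3009208) - 3571666) - 1060577 = 1/(3009208 - 3571666) - 1060577 = 1/(-562458) - 1060577 = -1/562458 - 1060577 = -596530018267/562458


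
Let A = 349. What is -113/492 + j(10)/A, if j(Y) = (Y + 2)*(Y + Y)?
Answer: 78643/171708 ≈ 0.45800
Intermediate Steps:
j(Y) = 2*Y*(2 + Y) (j(Y) = (2 + Y)*(2*Y) = 2*Y*(2 + Y))
-113/492 + j(10)/A = -113/492 + (2*10*(2 + 10))/349 = -113*1/492 + (2*10*12)*(1/349) = -113/492 + 240*(1/349) = -113/492 + 240/349 = 78643/171708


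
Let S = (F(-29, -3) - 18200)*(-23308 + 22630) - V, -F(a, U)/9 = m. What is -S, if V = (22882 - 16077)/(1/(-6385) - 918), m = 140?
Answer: -77335060692205/5861431 ≈ -1.3194e+7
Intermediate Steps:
F(a, U) = -1260 (F(a, U) = -9*140 = -1260)
V = -43449925/5861431 (V = 6805/(-1/6385 - 918) = 6805/(-5861431/6385) = 6805*(-6385/5861431) = -43449925/5861431 ≈ -7.4128)
S = 77335060692205/5861431 (S = (-1260 - 18200)*(-23308 + 22630) - 1*(-43449925/5861431) = -19460*(-678) + 43449925/5861431 = 13193880 + 43449925/5861431 = 77335060692205/5861431 ≈ 1.3194e+7)
-S = -1*77335060692205/5861431 = -77335060692205/5861431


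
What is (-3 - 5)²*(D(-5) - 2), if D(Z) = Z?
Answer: -448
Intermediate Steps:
(-3 - 5)²*(D(-5) - 2) = (-3 - 5)²*(-5 - 2) = (-8)²*(-7) = 64*(-7) = -448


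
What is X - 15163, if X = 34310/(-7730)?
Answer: -11724430/773 ≈ -15167.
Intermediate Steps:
X = -3431/773 (X = 34310*(-1/7730) = -3431/773 ≈ -4.4386)
X - 15163 = -3431/773 - 15163 = -11724430/773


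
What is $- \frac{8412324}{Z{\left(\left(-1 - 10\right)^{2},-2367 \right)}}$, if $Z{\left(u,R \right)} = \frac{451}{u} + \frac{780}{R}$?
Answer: $- \frac{73010559996}{29489} \approx -2.4759 \cdot 10^{6}$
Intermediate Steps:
$- \frac{8412324}{Z{\left(\left(-1 - 10\right)^{2},-2367 \right)}} = - \frac{8412324}{\frac{451}{\left(-1 - 10\right)^{2}} + \frac{780}{-2367}} = - \frac{8412324}{\frac{451}{\left(-11\right)^{2}} + 780 \left(- \frac{1}{2367}\right)} = - \frac{8412324}{\frac{451}{121} - \frac{260}{789}} = - \frac{8412324}{451 \cdot \frac{1}{121} - \frac{260}{789}} = - \frac{8412324}{\frac{41}{11} - \frac{260}{789}} = - \frac{8412324}{\frac{29489}{8679}} = \left(-8412324\right) \frac{8679}{29489} = - \frac{73010559996}{29489}$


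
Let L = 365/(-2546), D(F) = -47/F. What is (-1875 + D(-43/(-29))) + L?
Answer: -208757143/109478 ≈ -1906.8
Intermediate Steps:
L = -365/2546 (L = 365*(-1/2546) = -365/2546 ≈ -0.14336)
(-1875 + D(-43/(-29))) + L = (-1875 - 47/((-43/(-29)))) - 365/2546 = (-1875 - 47/((-43*(-1/29)))) - 365/2546 = (-1875 - 47/43/29) - 365/2546 = (-1875 - 47*29/43) - 365/2546 = (-1875 - 1363/43) - 365/2546 = -81988/43 - 365/2546 = -208757143/109478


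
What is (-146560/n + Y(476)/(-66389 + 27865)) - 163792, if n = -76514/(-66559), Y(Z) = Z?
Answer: -107324344222967/368453167 ≈ -2.9128e+5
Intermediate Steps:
n = 76514/66559 (n = -76514*(-1/66559) = 76514/66559 ≈ 1.1496)
(-146560/n + Y(476)/(-66389 + 27865)) - 163792 = (-146560/76514/66559 + 476/(-66389 + 27865)) - 163792 = (-146560*66559/76514 + 476/(-38524)) - 163792 = (-4877443520/38257 + 476*(-1/38524)) - 163792 = (-4877443520/38257 - 119/9631) - 163792 = -46974663093703/368453167 - 163792 = -107324344222967/368453167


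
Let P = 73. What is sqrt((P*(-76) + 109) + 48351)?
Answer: 12*sqrt(298) ≈ 207.15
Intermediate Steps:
sqrt((P*(-76) + 109) + 48351) = sqrt((73*(-76) + 109) + 48351) = sqrt((-5548 + 109) + 48351) = sqrt(-5439 + 48351) = sqrt(42912) = 12*sqrt(298)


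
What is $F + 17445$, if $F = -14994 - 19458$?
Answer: $-17007$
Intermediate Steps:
$F = -34452$
$F + 17445 = -34452 + 17445 = -17007$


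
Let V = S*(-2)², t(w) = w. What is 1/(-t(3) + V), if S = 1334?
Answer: 1/5333 ≈ 0.00018751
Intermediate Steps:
V = 5336 (V = 1334*(-2)² = 1334*4 = 5336)
1/(-t(3) + V) = 1/(-1*3 + 5336) = 1/(-3 + 5336) = 1/5333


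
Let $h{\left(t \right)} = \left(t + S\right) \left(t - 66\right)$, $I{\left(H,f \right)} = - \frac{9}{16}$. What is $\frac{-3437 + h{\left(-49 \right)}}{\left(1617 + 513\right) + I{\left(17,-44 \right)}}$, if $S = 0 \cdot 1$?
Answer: $\frac{35168}{34071} \approx 1.0322$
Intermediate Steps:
$S = 0$
$I{\left(H,f \right)} = - \frac{9}{16}$ ($I{\left(H,f \right)} = \left(-9\right) \frac{1}{16} = - \frac{9}{16}$)
$h{\left(t \right)} = t \left(-66 + t\right)$ ($h{\left(t \right)} = \left(t + 0\right) \left(t - 66\right) = t \left(-66 + t\right)$)
$\frac{-3437 + h{\left(-49 \right)}}{\left(1617 + 513\right) + I{\left(17,-44 \right)}} = \frac{-3437 - 49 \left(-66 - 49\right)}{\left(1617 + 513\right) - \frac{9}{16}} = \frac{-3437 - -5635}{2130 - \frac{9}{16}} = \frac{-3437 + 5635}{\frac{34071}{16}} = 2198 \cdot \frac{16}{34071} = \frac{35168}{34071}$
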